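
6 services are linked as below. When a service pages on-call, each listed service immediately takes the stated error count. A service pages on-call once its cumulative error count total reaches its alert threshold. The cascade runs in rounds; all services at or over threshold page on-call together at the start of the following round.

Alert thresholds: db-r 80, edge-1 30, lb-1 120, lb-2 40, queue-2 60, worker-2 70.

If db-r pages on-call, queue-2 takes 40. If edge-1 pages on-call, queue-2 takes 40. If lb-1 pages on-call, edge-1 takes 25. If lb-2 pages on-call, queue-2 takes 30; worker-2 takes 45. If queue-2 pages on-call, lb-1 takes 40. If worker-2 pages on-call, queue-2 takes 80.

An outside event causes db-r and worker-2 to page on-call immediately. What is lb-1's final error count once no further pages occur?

40

Round 1 — db-r, worker-2 page on-call (initial).
  queue-2: +40+80 → 120 ≥ 60
Round 2 — queue-2 pages on-call.
  lb-1: +40 → 40 < 120
No further pages.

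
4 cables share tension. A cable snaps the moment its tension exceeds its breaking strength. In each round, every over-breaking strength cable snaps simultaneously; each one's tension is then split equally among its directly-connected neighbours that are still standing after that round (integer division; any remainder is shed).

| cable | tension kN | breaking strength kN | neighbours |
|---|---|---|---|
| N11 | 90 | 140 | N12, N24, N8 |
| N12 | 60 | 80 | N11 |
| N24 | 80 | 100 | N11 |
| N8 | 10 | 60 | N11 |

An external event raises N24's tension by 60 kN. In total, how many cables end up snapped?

Round 1 — N24 at 140 > 100. N24 snaps.
  N24 sheds 140 kN to N11: 140 each.
    N11: 90+140 = 230 > 140
Round 2 — N11 snaps.
  N11 sheds 230 kN to N12, N8: 115 each.
    N12: 60+115 = 175 > 80
    N8: 10+115 = 125 > 60
Round 3 — N12, N8 snap.
  N12 sheds 175 kN: no online neighbours, lost.
  N8 sheds 125 kN: no online neighbours, lost.
No further breaks.

4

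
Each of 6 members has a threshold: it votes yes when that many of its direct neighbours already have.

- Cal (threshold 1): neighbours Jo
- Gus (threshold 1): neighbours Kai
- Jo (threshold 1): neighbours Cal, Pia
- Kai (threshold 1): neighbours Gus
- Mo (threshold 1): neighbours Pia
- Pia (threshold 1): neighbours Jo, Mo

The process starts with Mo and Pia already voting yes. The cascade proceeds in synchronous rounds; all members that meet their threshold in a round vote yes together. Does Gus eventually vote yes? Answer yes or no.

no

Round 1 — Mo, Pia vote yes (initial).
Round 2 — checking thresholds:
  Jo: 1 of 2 neighbours ≥ 1, votes yes.
Round 3 — checking thresholds:
  Cal: 1 of 1 neighbours ≥ 1, votes yes.
Round 4 — no new yes votes; cascade stops.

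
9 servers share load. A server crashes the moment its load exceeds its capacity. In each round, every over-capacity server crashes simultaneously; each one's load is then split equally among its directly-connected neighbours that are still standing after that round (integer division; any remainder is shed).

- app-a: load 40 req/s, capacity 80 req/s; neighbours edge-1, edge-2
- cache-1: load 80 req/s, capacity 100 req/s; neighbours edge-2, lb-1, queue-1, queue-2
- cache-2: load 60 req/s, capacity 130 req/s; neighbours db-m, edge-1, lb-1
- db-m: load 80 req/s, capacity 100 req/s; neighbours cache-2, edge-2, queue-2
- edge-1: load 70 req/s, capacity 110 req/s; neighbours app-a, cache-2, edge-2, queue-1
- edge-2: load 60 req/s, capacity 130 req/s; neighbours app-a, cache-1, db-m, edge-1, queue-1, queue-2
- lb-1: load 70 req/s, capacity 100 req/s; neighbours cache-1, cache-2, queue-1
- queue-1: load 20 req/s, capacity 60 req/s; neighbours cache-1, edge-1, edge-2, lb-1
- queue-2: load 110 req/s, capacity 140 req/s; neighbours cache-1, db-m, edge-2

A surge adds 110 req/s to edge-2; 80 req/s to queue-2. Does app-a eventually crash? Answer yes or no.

Round 1 — edge-2 at 170 > 130; queue-2 at 190 > 140. edge-2, queue-2 crash.
  edge-2 sheds 170 req/s to app-a, cache-1, db-m, edge-1, queue-1: 34 each.
    app-a: 40+34 = 74 ≤ 80
    cache-1: 80+34 = 114 > 100
    db-m: 80+34 = 114 > 100
    edge-1: 70+34 = 104 ≤ 110
    queue-1: 20+34 = 54 ≤ 60
  queue-2 sheds 190 req/s to cache-1, db-m: 95 each.
    cache-1: 114+95 = 209 > 100
    db-m: 114+95 = 209 > 100
Round 2 — cache-1, db-m crash.
  cache-1 sheds 209 req/s to lb-1, queue-1: 104 each (1 lost).
    lb-1: 70+104 = 174 > 100
    queue-1: 54+104 = 158 > 60
  db-m sheds 209 req/s to cache-2: 209 each.
    cache-2: 60+209 = 269 > 130
Round 3 — cache-2, lb-1, queue-1 crash.
  cache-2 sheds 269 req/s to edge-1: 269 each.
    edge-1: 104+269 = 373 > 110
  lb-1 sheds 174 req/s: no online neighbours, lost.
  queue-1 sheds 158 req/s to edge-1: 158 each.
    edge-1: 373+158 = 531 > 110
Round 4 — edge-1 crashes.
  edge-1 sheds 531 req/s to app-a: 531 each.
    app-a: 74+531 = 605 > 80
Round 5 — app-a crashes.
  app-a sheds 605 req/s: no online neighbours, lost.
No further crashes.

yes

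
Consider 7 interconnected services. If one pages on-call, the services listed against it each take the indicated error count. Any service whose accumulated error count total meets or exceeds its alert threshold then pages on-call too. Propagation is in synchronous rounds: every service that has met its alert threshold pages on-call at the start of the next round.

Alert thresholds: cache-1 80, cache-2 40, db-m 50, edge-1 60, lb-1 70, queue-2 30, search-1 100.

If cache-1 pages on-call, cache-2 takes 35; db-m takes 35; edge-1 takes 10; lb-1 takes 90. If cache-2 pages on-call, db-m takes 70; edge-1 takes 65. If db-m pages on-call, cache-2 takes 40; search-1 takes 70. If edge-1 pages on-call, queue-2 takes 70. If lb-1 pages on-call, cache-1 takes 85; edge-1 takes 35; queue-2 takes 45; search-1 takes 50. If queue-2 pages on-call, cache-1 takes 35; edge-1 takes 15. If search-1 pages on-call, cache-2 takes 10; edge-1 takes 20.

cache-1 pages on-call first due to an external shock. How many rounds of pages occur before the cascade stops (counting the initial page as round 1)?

Round 1 — cache-1 pages on-call (initial).
  cache-2: +35 → 35 < 40
  db-m: +35 → 35 < 50
  edge-1: +10 → 10 < 60
  lb-1: +90 → 90 ≥ 70
Round 2 — lb-1 pages on-call.
  edge-1: +35 → 45 < 60
  queue-2: +45 → 45 ≥ 30
  search-1: +50 → 50 < 100
Round 3 — queue-2 pages on-call.
  edge-1: +15 → 60 ≥ 60
Round 4 — edge-1 pages on-call.
No further pages.

4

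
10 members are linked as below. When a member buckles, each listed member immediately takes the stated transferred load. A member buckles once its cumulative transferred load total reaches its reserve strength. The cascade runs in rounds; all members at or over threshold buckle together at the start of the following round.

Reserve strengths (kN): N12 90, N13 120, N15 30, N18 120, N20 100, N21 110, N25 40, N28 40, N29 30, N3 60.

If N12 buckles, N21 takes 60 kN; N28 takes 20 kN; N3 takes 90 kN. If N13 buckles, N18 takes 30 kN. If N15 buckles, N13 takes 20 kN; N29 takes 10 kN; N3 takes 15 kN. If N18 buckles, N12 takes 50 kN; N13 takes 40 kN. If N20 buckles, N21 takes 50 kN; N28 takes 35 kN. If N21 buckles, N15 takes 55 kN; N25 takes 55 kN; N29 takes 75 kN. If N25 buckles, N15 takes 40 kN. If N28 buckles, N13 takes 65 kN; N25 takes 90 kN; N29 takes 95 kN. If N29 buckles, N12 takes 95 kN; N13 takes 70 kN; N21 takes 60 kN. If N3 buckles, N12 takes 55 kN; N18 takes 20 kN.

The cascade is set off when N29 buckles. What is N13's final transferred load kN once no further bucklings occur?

90

Round 1 — N29 buckles (initial).
  N12: +95 → 95 ≥ 90
  N13: +70 → 70 < 120
  N21: +60 → 60 < 110
Round 2 — N12 buckles.
  N21: +60 → 120 ≥ 110
  N28: +20 → 20 < 40
  N3: +90 → 90 ≥ 60
Round 3 — N21, N3 buckle.
  N15: +55 → 55 ≥ 30
  N18: +20 → 20 < 120
  N25: +55 → 55 ≥ 40
Round 4 — N15, N25 buckle.
  N13: +20 → 90 < 120
No further bucklings.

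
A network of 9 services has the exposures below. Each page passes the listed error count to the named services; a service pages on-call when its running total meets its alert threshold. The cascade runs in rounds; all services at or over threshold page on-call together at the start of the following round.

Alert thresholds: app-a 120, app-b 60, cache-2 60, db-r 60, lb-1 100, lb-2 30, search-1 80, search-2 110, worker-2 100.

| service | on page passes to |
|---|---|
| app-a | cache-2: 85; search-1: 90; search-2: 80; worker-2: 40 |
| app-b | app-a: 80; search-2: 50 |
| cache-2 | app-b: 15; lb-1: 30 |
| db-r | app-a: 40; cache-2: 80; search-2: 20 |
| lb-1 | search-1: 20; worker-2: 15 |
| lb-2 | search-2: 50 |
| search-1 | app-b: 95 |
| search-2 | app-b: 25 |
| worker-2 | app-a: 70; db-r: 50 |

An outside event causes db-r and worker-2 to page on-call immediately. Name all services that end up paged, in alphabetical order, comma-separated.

Round 1 — db-r, worker-2 page on-call (initial).
  app-a: +40+70 → 110 < 120
  cache-2: +80 → 80 ≥ 60
  search-2: +20 → 20 < 110
Round 2 — cache-2 pages on-call.
  app-b: +15 → 15 < 60
  lb-1: +30 → 30 < 100
No further pages.

cache-2, db-r, worker-2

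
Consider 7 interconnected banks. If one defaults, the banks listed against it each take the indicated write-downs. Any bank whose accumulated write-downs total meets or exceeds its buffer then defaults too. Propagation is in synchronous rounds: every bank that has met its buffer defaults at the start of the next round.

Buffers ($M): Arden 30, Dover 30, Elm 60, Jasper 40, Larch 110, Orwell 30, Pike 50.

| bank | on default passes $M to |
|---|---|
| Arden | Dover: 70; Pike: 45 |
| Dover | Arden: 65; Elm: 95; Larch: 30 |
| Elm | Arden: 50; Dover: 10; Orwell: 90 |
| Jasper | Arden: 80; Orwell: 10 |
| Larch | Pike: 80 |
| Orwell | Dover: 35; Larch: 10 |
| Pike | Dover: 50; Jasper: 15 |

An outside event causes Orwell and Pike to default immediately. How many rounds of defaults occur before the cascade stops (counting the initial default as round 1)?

3

Round 1 — Orwell, Pike default (initial).
  Dover: +35+50 → 85 ≥ 30
  Jasper: +15 → 15 < 40
  Larch: +10 → 10 < 110
Round 2 — Dover defaults.
  Arden: +65 → 65 ≥ 30
  Elm: +95 → 95 ≥ 60
  Larch: +30 → 40 < 110
Round 3 — Arden, Elm default.
No further defaults.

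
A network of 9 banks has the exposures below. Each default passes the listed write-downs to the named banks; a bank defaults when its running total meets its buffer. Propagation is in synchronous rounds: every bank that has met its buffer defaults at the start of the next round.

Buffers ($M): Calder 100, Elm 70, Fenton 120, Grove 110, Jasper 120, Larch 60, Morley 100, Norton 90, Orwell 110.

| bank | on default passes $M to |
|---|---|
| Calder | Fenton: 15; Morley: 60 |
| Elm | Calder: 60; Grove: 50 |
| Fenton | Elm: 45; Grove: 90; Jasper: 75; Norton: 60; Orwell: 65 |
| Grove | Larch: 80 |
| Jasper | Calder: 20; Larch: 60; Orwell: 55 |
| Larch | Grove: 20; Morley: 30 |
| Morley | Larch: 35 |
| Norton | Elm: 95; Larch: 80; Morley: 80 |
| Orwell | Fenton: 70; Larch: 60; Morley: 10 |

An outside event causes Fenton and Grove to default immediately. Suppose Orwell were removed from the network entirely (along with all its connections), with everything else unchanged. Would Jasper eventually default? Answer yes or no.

no

With Orwell removed:
Round 1 — Fenton, Grove default (initial).
  Elm: +45 → 45 < 70
  Jasper: +75 → 75 < 120
  Larch: +80 → 80 ≥ 60
  Norton: +60 → 60 < 90
Round 2 — Larch defaults.
  Morley: +30 → 30 < 100
No further defaults.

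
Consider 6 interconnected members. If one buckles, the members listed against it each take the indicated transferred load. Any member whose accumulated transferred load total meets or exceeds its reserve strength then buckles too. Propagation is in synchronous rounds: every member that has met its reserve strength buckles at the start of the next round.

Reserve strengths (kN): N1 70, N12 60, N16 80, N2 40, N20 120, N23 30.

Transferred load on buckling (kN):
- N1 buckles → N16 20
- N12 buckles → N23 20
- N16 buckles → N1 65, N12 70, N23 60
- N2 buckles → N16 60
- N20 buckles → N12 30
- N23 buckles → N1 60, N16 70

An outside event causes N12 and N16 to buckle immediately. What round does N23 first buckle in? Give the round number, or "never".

Round 1 — N12, N16 buckle (initial).
  N1: +65 → 65 < 70
  N23: +20+60 → 80 ≥ 30
Round 2 — N23 buckles.
  N1: +60 → 125 ≥ 70
Round 3 — N1 buckles.
No further bucklings.

2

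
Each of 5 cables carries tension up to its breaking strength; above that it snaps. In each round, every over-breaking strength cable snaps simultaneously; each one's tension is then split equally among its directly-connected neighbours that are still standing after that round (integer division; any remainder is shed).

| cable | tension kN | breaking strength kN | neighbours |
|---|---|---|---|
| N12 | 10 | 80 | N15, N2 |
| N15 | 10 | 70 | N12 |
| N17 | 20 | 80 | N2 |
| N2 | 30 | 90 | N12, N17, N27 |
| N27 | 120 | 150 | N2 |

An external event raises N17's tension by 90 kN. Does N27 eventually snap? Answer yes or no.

Round 1 — N17 at 110 > 80. N17 snaps.
  N17 sheds 110 kN to N2: 110 each.
    N2: 30+110 = 140 > 90
Round 2 — N2 snaps.
  N2 sheds 140 kN to N12, N27: 70 each.
    N12: 10+70 = 80 ≤ 80
    N27: 120+70 = 190 > 150
Round 3 — N27 snaps.
  N27 sheds 190 kN: no online neighbours, lost.
No further breaks.

yes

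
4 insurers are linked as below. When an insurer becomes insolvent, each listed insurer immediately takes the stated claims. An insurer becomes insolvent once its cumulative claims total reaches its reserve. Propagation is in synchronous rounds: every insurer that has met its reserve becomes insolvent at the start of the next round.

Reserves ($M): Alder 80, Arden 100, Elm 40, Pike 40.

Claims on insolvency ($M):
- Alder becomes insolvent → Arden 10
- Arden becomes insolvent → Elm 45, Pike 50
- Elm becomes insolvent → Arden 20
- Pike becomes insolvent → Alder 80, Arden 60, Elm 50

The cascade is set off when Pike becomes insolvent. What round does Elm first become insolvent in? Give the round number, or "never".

Round 1 — Pike becomes insolvent (initial).
  Alder: +80 → 80 ≥ 80
  Arden: +60 → 60 < 100
  Elm: +50 → 50 ≥ 40
Round 2 — Alder, Elm become insolvent.
  Arden: +10+20 → 90 < 100
No further insolvencies.

2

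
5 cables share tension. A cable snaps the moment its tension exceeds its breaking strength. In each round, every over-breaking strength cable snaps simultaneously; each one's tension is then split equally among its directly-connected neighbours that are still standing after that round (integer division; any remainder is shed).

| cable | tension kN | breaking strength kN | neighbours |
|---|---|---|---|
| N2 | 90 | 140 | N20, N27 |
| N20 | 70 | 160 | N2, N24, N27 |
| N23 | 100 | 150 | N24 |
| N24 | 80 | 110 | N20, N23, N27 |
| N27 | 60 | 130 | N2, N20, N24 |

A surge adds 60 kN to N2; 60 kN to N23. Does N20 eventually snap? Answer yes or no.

Round 1 — N2 at 150 > 140; N23 at 160 > 150. N2, N23 snap.
  N2 sheds 150 kN to N20, N27: 75 each.
    N20: 70+75 = 145 ≤ 160
    N27: 60+75 = 135 > 130
  N23 sheds 160 kN to N24: 160 each.
    N24: 80+160 = 240 > 110
Round 2 — N24, N27 snap.
  N24 sheds 240 kN to N20: 240 each.
    N20: 145+240 = 385 > 160
  N27 sheds 135 kN to N20: 135 each.
    N20: 385+135 = 520 > 160
Round 3 — N20 snaps.
  N20 sheds 520 kN: no online neighbours, lost.
No further breaks.

yes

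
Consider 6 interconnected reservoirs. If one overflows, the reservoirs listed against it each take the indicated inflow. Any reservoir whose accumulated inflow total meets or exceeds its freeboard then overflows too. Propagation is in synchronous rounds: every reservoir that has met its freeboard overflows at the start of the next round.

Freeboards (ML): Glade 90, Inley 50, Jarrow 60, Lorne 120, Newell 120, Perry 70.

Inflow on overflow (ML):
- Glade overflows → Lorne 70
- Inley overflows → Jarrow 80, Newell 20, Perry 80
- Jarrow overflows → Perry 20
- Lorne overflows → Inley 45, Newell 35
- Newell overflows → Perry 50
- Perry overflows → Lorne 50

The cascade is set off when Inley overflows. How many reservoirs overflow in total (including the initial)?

3

Round 1 — Inley overflows (initial).
  Jarrow: +80 → 80 ≥ 60
  Newell: +20 → 20 < 120
  Perry: +80 → 80 ≥ 70
Round 2 — Jarrow, Perry overflow.
  Lorne: +50 → 50 < 120
No further overflows.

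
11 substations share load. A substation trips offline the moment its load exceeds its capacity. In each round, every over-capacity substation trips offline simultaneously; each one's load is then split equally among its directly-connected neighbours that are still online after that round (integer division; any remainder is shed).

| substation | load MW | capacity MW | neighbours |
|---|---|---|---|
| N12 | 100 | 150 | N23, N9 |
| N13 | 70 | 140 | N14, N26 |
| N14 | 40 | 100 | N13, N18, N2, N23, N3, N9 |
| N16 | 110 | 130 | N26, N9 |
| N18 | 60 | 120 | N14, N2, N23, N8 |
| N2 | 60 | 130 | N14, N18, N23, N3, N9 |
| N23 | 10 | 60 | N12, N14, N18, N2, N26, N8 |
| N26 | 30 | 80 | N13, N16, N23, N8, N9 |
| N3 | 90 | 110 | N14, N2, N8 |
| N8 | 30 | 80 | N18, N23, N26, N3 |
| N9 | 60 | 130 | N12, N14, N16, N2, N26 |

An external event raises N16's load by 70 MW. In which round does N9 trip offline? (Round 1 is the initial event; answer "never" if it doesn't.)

2

Round 1 — N16 at 180 > 130. N16 trips offline.
  N16 sheds 180 MW to N26, N9: 90 each.
    N26: 30+90 = 120 > 80
    N9: 60+90 = 150 > 130
Round 2 — N26, N9 trip offline.
  N26 sheds 120 MW to N13, N23, N8: 40 each.
    N13: 70+40 = 110 ≤ 140
    N23: 10+40 = 50 ≤ 60
    N8: 30+40 = 70 ≤ 80
  N9 sheds 150 MW to N12, N14, N2: 50 each.
    N12: 100+50 = 150 ≤ 150
    N14: 40+50 = 90 ≤ 100
    N2: 60+50 = 110 ≤ 130
No further trips.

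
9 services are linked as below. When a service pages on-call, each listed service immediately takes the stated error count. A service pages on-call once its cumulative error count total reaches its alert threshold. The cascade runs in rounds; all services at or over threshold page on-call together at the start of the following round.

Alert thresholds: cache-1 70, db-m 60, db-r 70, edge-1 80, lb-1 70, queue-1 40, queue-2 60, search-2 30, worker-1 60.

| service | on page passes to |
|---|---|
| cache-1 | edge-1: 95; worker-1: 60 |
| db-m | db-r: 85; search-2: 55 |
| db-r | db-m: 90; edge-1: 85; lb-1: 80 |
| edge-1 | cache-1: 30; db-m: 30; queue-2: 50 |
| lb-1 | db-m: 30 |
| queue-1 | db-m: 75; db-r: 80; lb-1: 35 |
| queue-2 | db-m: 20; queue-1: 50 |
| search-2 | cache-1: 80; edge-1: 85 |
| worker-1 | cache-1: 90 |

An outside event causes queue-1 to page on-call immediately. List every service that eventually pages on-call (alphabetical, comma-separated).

cache-1, db-m, db-r, edge-1, lb-1, queue-1, search-2, worker-1

Round 1 — queue-1 pages on-call (initial).
  db-m: +75 → 75 ≥ 60
  db-r: +80 → 80 ≥ 70
  lb-1: +35 → 35 < 70
Round 2 — db-m, db-r page on-call.
  edge-1: +85 → 85 ≥ 80
  lb-1: +80 → 115 ≥ 70
  search-2: +55 → 55 ≥ 30
Round 3 — edge-1, lb-1, search-2 page on-call.
  cache-1: +30+80 → 110 ≥ 70
  queue-2: +50 → 50 < 60
Round 4 — cache-1 pages on-call.
  worker-1: +60 → 60 ≥ 60
Round 5 — worker-1 pages on-call.
No further pages.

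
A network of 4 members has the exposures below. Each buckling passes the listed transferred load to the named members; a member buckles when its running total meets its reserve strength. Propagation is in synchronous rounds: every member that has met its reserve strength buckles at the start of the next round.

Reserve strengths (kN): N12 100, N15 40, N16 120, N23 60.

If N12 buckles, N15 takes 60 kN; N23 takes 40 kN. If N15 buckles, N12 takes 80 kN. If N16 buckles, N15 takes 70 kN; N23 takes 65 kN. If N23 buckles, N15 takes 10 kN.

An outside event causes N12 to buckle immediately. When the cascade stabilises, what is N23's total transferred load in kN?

Round 1 — N12 buckles (initial).
  N15: +60 → 60 ≥ 40
  N23: +40 → 40 < 60
Round 2 — N15 buckles.
No further bucklings.

40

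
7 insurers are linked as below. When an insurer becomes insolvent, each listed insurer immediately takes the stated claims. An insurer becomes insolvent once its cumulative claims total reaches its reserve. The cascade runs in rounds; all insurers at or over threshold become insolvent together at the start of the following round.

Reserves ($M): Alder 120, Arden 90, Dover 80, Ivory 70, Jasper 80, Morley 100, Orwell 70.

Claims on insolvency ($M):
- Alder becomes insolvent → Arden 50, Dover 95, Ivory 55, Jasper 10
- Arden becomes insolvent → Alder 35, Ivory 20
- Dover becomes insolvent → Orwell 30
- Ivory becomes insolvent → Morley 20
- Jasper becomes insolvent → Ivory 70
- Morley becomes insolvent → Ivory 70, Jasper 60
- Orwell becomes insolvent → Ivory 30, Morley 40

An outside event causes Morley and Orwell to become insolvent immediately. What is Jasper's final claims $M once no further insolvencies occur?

Round 1 — Morley, Orwell become insolvent (initial).
  Ivory: +70+30 → 100 ≥ 70
  Jasper: +60 → 60 < 80
Round 2 — Ivory becomes insolvent.
No further insolvencies.

60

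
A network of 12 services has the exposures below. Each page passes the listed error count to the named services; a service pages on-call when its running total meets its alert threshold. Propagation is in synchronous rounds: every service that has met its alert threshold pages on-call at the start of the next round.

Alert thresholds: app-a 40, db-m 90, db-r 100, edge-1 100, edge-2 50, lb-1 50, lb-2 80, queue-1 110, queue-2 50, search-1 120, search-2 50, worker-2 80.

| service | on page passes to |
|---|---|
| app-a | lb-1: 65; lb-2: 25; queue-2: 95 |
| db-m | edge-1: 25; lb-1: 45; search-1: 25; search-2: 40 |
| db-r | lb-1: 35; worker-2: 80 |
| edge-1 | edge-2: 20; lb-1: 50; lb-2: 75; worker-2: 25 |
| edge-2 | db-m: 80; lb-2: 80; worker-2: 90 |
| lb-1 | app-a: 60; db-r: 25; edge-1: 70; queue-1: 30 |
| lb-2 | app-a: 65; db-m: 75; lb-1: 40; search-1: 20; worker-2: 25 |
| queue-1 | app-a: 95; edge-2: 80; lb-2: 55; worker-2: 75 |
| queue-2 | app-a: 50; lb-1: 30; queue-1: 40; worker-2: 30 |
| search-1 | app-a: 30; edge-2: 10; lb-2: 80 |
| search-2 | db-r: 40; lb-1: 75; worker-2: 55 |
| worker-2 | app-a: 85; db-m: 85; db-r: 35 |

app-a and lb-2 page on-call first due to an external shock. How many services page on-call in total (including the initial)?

4

Round 1 — app-a, lb-2 page on-call (initial).
  db-m: +75 → 75 < 90
  lb-1: +65+40 → 105 ≥ 50
  queue-2: +95 → 95 ≥ 50
  search-1: +20 → 20 < 120
  worker-2: +25 → 25 < 80
Round 2 — lb-1, queue-2 page on-call.
  db-r: +25 → 25 < 100
  edge-1: +70 → 70 < 100
  queue-1: +30+40 → 70 < 110
  worker-2: +30 → 55 < 80
No further pages.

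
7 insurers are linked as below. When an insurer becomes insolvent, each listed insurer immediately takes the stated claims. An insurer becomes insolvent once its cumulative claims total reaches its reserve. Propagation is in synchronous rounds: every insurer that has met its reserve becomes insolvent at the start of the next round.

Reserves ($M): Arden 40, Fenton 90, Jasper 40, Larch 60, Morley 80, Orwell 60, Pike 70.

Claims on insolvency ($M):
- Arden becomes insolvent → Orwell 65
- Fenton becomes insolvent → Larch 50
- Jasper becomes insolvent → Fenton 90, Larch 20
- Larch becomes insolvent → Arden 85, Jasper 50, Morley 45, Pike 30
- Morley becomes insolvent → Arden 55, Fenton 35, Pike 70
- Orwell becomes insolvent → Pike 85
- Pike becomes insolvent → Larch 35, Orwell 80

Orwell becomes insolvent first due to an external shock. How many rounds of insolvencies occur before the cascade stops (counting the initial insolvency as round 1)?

2

Round 1 — Orwell becomes insolvent (initial).
  Pike: +85 → 85 ≥ 70
Round 2 — Pike becomes insolvent.
  Larch: +35 → 35 < 60
No further insolvencies.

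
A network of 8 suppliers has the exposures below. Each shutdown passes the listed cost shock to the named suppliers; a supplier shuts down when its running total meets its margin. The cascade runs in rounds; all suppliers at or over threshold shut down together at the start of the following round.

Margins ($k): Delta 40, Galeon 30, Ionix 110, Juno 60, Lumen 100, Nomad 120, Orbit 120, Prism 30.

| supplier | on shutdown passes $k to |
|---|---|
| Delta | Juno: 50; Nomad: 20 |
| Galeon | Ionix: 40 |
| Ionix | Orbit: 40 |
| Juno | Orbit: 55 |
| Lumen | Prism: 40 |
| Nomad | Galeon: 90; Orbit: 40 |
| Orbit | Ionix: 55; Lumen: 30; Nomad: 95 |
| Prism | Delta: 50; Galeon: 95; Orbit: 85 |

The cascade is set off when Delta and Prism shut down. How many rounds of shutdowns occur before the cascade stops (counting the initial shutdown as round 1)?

2

Round 1 — Delta, Prism shut down (initial).
  Galeon: +95 → 95 ≥ 30
  Juno: +50 → 50 < 60
  Nomad: +20 → 20 < 120
  Orbit: +85 → 85 < 120
Round 2 — Galeon shuts down.
  Ionix: +40 → 40 < 110
No further shutdowns.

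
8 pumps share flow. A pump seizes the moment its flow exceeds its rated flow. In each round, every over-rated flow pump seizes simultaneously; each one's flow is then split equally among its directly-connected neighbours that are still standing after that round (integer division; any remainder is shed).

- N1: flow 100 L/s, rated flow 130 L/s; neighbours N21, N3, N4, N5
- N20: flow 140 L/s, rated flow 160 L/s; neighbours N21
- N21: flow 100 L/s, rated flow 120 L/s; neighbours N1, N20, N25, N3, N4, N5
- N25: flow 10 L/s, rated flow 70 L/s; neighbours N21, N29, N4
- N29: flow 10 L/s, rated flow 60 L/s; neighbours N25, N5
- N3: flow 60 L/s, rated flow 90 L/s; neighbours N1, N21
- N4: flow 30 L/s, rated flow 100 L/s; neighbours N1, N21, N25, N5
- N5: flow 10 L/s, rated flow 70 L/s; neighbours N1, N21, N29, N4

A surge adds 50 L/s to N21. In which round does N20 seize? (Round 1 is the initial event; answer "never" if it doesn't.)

2

Round 1 — N21 at 150 > 120. N21 seizes.
  N21 sheds 150 L/s to N1, N20, N25, N3, N4, N5: 25 each.
    N1: 100+25 = 125 ≤ 130
    N20: 140+25 = 165 > 160
    N25: 10+25 = 35 ≤ 70
    N3: 60+25 = 85 ≤ 90
    N4: 30+25 = 55 ≤ 100
    N5: 10+25 = 35 ≤ 70
Round 2 — N20 seizes.
  N20 sheds 165 L/s: no online neighbours, lost.
No further seizures.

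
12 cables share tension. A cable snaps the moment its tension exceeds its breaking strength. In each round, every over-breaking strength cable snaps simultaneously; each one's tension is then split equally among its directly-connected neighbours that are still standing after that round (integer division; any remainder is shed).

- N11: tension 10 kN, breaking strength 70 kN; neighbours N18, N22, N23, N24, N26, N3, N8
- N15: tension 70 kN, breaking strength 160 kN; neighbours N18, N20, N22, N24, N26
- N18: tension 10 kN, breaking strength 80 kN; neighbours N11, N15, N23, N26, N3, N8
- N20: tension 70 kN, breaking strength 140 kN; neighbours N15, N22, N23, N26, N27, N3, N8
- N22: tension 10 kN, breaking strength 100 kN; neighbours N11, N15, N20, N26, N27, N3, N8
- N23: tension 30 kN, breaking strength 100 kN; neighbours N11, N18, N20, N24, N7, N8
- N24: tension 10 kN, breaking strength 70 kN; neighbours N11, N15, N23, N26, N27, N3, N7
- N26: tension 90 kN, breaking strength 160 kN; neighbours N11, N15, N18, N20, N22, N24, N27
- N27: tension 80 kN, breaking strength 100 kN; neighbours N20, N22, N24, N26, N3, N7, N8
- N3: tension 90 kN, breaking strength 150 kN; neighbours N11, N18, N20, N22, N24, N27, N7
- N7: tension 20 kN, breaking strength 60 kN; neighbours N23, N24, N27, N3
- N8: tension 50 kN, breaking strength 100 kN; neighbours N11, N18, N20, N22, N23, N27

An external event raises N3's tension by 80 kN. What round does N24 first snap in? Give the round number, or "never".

Round 1 — N3 at 170 > 150. N3 snaps.
  N3 sheds 170 kN to N11, N18, N20, N22, N24, N27, N7: 24 each (2 lost).
    N11: 10+24 = 34 ≤ 70
    N18: 10+24 = 34 ≤ 80
    N20: 70+24 = 94 ≤ 140
    N22: 10+24 = 34 ≤ 100
    N24: 10+24 = 34 ≤ 70
    N27: 80+24 = 104 > 100
    N7: 20+24 = 44 ≤ 60
Round 2 — N27 snaps.
  N27 sheds 104 kN to N20, N22, N24, N26, N7, N8: 17 each (2 lost).
    N20: 94+17 = 111 ≤ 140
    N22: 34+17 = 51 ≤ 100
    N24: 34+17 = 51 ≤ 70
    N26: 90+17 = 107 ≤ 160
    N7: 44+17 = 61 > 60
    N8: 50+17 = 67 ≤ 100
Round 3 — N7 snaps.
  N7 sheds 61 kN to N23, N24: 30 each (1 lost).
    N23: 30+30 = 60 ≤ 100
    N24: 51+30 = 81 > 70
Round 4 — N24 snaps.
  N24 sheds 81 kN to N11, N15, N23, N26: 20 each (1 lost).
    N11: 34+20 = 54 ≤ 70
    N15: 70+20 = 90 ≤ 160
    N23: 60+20 = 80 ≤ 100
    N26: 107+20 = 127 ≤ 160
No further breaks.

4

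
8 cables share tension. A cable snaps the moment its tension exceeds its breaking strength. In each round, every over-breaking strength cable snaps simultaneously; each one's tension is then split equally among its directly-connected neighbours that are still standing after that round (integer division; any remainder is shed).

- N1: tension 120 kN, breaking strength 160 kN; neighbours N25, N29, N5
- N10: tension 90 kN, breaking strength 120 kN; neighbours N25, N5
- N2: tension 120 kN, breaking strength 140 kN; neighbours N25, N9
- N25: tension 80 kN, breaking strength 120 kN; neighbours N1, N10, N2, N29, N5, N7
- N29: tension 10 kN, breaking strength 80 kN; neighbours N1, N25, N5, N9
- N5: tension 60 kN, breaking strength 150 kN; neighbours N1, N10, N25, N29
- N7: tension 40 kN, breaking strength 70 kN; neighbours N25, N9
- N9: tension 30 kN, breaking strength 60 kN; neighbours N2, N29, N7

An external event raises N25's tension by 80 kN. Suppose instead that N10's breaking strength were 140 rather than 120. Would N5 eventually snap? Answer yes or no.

yes

With N10's breaking strength at 140:
Round 1 — N25 at 160 > 120. N25 snaps.
  N25 sheds 160 kN to N1, N10, N2, N29, N5, N7: 26 each (4 lost).
    N1: 120+26 = 146 ≤ 160
    N10: 90+26 = 116 ≤ 140
    N2: 120+26 = 146 > 140
    N29: 10+26 = 36 ≤ 80
    N5: 60+26 = 86 ≤ 150
    N7: 40+26 = 66 ≤ 70
Round 2 — N2 snaps.
  N2 sheds 146 kN to N9: 146 each.
    N9: 30+146 = 176 > 60
Round 3 — N9 snaps.
  N9 sheds 176 kN to N29, N7: 88 each.
    N29: 36+88 = 124 > 80
    N7: 66+88 = 154 > 70
Round 4 — N29, N7 snap.
  N29 sheds 124 kN to N1, N5: 62 each.
    N1: 146+62 = 208 > 160
    N5: 86+62 = 148 ≤ 150
  N7 sheds 154 kN: no online neighbours, lost.
Round 5 — N1 snaps.
  N1 sheds 208 kN to N5: 208 each.
    N5: 148+208 = 356 > 150
Round 6 — N5 snaps.
  N5 sheds 356 kN to N10: 356 each.
    N10: 116+356 = 472 > 140
Round 7 — N10 snaps.
  N10 sheds 472 kN: no online neighbours, lost.
No further breaks.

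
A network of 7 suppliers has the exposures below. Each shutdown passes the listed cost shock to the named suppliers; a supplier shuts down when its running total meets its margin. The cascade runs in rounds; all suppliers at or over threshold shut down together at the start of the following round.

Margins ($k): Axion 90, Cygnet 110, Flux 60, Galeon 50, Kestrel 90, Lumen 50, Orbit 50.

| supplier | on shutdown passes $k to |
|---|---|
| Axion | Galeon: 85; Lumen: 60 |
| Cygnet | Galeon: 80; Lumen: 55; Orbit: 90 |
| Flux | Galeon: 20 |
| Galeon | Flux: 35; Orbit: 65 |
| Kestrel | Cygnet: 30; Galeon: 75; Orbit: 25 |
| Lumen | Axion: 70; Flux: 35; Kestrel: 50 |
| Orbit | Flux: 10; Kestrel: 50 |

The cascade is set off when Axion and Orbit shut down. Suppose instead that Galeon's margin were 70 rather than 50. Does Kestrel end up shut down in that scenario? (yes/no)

yes

With Galeon's margin at 70:
Round 1 — Axion, Orbit shut down (initial).
  Flux: +10 → 10 < 60
  Galeon: +85 → 85 ≥ 70
  Kestrel: +50 → 50 < 90
  Lumen: +60 → 60 ≥ 50
Round 2 — Galeon, Lumen shut down.
  Flux: +35+35 → 80 ≥ 60
  Kestrel: +50 → 100 ≥ 90
Round 3 — Flux, Kestrel shut down.
  Cygnet: +30 → 30 < 110
No further shutdowns.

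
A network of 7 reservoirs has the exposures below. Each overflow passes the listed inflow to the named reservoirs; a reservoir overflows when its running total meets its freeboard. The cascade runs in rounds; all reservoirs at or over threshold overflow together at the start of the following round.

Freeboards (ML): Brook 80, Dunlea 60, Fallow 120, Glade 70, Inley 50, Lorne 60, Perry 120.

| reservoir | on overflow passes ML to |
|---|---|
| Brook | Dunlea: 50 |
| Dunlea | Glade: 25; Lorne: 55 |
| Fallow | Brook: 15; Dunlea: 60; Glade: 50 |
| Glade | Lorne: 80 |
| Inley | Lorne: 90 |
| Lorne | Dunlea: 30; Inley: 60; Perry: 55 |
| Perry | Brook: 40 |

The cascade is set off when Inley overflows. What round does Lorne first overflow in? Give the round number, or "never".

2

Round 1 — Inley overflows (initial).
  Lorne: +90 → 90 ≥ 60
Round 2 — Lorne overflows.
  Dunlea: +30 → 30 < 60
  Perry: +55 → 55 < 120
No further overflows.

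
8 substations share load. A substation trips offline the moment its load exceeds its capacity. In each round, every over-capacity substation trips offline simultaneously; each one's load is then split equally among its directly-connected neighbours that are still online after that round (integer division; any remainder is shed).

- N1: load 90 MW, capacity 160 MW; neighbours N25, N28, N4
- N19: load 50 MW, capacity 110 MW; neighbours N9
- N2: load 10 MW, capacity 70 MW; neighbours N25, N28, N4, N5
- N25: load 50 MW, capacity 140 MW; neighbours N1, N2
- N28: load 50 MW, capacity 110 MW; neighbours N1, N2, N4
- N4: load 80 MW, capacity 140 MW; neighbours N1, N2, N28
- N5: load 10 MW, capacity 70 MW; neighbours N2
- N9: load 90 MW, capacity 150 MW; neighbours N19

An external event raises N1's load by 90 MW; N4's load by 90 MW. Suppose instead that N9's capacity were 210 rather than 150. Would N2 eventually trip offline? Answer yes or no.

With N9's capacity at 210:
Round 1 — N1 at 180 > 160; N4 at 170 > 140. N1, N4 trip offline.
  N1 sheds 180 MW to N25, N28: 90 each.
    N25: 50+90 = 140 ≤ 140
    N28: 50+90 = 140 > 110
  N4 sheds 170 MW to N2, N28: 85 each.
    N2: 10+85 = 95 > 70
    N28: 140+85 = 225 > 110
Round 2 — N2, N28 trip offline.
  N2 sheds 95 MW to N25, N5: 47 each (1 lost).
    N25: 140+47 = 187 > 140
    N5: 10+47 = 57 ≤ 70
  N28 sheds 225 MW: no online neighbours, lost.
Round 3 — N25 trips offline.
  N25 sheds 187 MW: no online neighbours, lost.
No further trips.

yes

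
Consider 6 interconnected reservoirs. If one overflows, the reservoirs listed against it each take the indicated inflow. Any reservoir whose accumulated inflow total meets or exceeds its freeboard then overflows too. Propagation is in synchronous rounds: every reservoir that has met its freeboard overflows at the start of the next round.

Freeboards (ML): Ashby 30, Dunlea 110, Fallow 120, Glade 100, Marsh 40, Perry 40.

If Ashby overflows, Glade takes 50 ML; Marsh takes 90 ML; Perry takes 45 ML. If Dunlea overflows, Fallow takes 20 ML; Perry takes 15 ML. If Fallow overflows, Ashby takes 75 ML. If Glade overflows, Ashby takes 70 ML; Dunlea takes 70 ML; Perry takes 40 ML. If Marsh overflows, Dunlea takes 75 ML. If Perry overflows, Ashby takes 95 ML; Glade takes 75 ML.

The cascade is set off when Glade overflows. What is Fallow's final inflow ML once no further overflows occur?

Round 1 — Glade overflows (initial).
  Ashby: +70 → 70 ≥ 30
  Dunlea: +70 → 70 < 110
  Perry: +40 → 40 ≥ 40
Round 2 — Ashby, Perry overflow.
  Marsh: +90 → 90 ≥ 40
Round 3 — Marsh overflows.
  Dunlea: +75 → 145 ≥ 110
Round 4 — Dunlea overflows.
  Fallow: +20 → 20 < 120
No further overflows.

20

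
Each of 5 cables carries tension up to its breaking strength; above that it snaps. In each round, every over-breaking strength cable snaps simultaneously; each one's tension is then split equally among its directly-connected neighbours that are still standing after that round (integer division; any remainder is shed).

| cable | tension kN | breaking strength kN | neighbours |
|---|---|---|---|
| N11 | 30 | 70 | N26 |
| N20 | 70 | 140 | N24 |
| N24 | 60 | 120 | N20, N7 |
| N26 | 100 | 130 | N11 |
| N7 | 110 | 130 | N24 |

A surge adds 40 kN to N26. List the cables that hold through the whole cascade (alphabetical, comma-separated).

Round 1 — N26 at 140 > 130. N26 snaps.
  N26 sheds 140 kN to N11: 140 each.
    N11: 30+140 = 170 > 70
Round 2 — N11 snaps.
  N11 sheds 170 kN: no online neighbours, lost.
No further breaks.

N20, N24, N7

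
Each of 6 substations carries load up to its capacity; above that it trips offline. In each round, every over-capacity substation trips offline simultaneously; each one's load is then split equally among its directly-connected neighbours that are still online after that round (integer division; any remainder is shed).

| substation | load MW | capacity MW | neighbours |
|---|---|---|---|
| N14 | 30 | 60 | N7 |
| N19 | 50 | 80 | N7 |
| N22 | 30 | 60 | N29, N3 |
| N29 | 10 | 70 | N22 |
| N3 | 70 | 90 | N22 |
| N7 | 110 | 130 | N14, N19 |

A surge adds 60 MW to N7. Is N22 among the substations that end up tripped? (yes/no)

Round 1 — N7 at 170 > 130. N7 trips offline.
  N7 sheds 170 MW to N14, N19: 85 each.
    N14: 30+85 = 115 > 60
    N19: 50+85 = 135 > 80
Round 2 — N14, N19 trip offline.
  N14 sheds 115 MW: no online neighbours, lost.
  N19 sheds 135 MW: no online neighbours, lost.
No further trips.

no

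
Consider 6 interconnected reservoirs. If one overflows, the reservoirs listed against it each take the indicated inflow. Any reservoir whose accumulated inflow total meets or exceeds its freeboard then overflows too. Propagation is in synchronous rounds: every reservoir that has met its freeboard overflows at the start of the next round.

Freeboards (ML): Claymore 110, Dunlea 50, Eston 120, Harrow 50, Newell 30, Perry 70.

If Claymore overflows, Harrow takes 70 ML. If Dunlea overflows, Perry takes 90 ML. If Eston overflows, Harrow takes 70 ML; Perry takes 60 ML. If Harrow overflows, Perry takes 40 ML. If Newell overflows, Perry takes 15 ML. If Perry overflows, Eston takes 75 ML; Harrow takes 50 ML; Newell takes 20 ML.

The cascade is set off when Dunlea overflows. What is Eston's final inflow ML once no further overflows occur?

Round 1 — Dunlea overflows (initial).
  Perry: +90 → 90 ≥ 70
Round 2 — Perry overflows.
  Eston: +75 → 75 < 120
  Harrow: +50 → 50 ≥ 50
  Newell: +20 → 20 < 30
Round 3 — Harrow overflows.
No further overflows.

75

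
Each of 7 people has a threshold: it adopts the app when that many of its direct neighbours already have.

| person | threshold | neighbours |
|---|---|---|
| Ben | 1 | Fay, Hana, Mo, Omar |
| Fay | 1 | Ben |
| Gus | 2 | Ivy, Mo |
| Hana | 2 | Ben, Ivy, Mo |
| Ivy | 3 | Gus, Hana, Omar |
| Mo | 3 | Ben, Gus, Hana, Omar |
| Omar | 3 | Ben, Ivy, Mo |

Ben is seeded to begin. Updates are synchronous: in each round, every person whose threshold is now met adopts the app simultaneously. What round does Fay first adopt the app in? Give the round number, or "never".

Round 1 — Ben adopts the app (initial).
Round 2 — checking thresholds:
  Fay: 1 of 1 neighbours ≥ 1, adopts the app.
  Hana: 1 of 3 neighbours < 2, holds.
  Mo: 1 of 4 neighbours < 3, holds.
  Omar: 1 of 3 neighbours < 3, holds.
Round 3 — no new adoptions; cascade stops.

2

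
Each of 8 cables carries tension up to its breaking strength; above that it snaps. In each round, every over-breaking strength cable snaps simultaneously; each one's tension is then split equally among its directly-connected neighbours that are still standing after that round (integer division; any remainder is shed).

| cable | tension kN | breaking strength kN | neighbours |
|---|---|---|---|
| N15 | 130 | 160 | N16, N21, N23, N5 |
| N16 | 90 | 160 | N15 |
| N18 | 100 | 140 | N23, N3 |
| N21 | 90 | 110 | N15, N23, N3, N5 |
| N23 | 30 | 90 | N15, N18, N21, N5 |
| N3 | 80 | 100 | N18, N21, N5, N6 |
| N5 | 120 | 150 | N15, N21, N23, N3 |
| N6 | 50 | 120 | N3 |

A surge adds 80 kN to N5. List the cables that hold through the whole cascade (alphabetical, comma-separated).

N6

Round 1 — N5 at 200 > 150. N5 snaps.
  N5 sheds 200 kN to N15, N21, N23, N3: 50 each.
    N15: 130+50 = 180 > 160
    N21: 90+50 = 140 > 110
    N23: 30+50 = 80 ≤ 90
    N3: 80+50 = 130 > 100
Round 2 — N15, N21, N3 snap.
  N15 sheds 180 kN to N16, N23: 90 each.
    N16: 90+90 = 180 > 160
    N23: 80+90 = 170 > 90
  N21 sheds 140 kN to N23: 140 each.
    N23: 170+140 = 310 > 90
  N3 sheds 130 kN to N18, N6: 65 each.
    N18: 100+65 = 165 > 140
    N6: 50+65 = 115 ≤ 120
Round 3 — N16, N18, N23 snap.
  N16 sheds 180 kN: no online neighbours, lost.
  N18 sheds 165 kN: no online neighbours, lost.
  N23 sheds 310 kN: no online neighbours, lost.
No further breaks.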